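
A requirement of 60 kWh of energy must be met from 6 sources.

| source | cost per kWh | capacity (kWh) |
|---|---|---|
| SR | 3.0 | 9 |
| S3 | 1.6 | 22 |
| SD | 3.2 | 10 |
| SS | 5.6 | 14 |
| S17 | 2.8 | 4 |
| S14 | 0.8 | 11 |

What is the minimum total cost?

Fill from the cheapest source first.
S14 at 0.8: take all 11 kWh → 49 still needed.
Take 22 from S3 at 1.6 → need 27 more.
S17 at 2.8: take all 4 kWh → 23 still needed.
SR (3.0): use full 9 → 14 kWh to go.
SD (3.2): use full 10 → 4 kWh to go.
SS (5.6): take the remaining 4 → done.
Cost = 11×0.8 + 22×1.6 + 4×2.8 + 9×3.0 + 10×3.2 + 4×5.6 = 136.6.

136.6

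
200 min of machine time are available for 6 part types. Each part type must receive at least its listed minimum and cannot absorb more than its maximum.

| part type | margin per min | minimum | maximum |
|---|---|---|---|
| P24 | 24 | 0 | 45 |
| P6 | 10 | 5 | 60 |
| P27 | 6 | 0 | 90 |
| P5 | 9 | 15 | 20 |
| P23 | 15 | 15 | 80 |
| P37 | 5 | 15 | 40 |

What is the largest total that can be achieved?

2940

Meeting every minimum uses 0+5+0+15+15+15 = 50 min, leaving 150.
Order the part types by margin per min: P24 24 > P23 15 > P6 10 > P5 9 > P27 6 > P37 5.
Give P24 45 more to hit its cap of 45 ; 105 left.
P23 takes 65 more to reach its cap of 80 ; 40 left.
Only 40 left; P6 takes them to reach 45.
Total = 24×45 + 10×45 + 9×15 + 15×80 + 5×15 = 2940.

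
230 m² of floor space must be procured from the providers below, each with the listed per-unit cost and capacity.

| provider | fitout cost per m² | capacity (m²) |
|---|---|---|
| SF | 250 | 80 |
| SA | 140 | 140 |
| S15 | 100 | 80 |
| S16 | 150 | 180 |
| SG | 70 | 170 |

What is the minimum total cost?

17900

Use providers in increasing cost order.
Take 170 from SG at 70 — need 60 more.
S15 at 100: take 60 of its 80 — requirement met.
SA, S16, SF: unused.
Cost = 170×70 + 60×100 = 17900.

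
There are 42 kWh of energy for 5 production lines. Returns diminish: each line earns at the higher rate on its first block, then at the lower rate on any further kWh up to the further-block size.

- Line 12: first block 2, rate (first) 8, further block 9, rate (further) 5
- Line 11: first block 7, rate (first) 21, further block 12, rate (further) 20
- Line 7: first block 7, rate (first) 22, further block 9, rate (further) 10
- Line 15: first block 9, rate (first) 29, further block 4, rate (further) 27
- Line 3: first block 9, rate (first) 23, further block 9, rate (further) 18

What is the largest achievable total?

997

Rank every tier by rate: Line 15/T1 29 > Line 15/T2 27 > Line 3/T1 23 > Line 7/T1 22 > Line 11/T1 21 > Line 11/T2 20 > Line 3/T2 18 > Line 7/T2 10 > Line 12/T1 8 > Line 12/T2 5.
Line 15/T1 (29): +9 — 33 left.
Line 15 T2 at 27: fill all 4 — 29 left.
Line 3 T1 at 23: fill all 9 — 20 left.
Line 7 T1 at 22: fill all 7 — 13 left.
Line 11 T1 at 21: fill all 7 — 6 left.
6 remain; put them into Line 11 T2 at 20.
Total = 29×9 + 27×4 + 23×9 + 22×7 + 21×7 + 20×6 = 997.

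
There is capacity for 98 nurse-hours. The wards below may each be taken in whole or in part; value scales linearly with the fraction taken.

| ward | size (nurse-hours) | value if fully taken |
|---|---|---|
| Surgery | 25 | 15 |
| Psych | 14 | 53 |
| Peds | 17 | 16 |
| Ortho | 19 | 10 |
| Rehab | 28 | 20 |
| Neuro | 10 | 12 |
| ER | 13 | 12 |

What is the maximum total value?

122.6

Sort by value density: Psych 53/14≈3.79, Neuro 12/10≈1.2, Peds 16/17≈0.941, ER 12/13≈0.923, Rehab 20/28≈0.714, Surgery 15/25≈0.6, Ortho 10/19≈0.526.
Psych: take in full, 14 nurse-hours for value 53 → 84 left.
Neuro: take in full, 10 nurse-hours for value 12 → 74 left.
Take all of Peds (17 nurse-hours, value 16) → 57 nurse-hours left.
ER: take in full, 13 nurse-hours for value 12 → 44 left.
Rehab: take in full, 28 nurse-hours for value 20 → 16 left.
Fill the last 16 nurse-hours with part of Surgery: 16/25 of it earns 9.6.
Total value = 122.6.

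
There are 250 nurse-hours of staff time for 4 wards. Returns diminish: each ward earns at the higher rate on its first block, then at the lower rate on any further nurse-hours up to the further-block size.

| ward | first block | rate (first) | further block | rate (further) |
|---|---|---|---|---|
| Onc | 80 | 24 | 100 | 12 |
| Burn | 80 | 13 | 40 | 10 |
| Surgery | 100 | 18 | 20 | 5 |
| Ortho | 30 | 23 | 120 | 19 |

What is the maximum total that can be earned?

5250

Rank every tier by rate: Onc/T1 24 > Ortho/T1 23 > Ortho/T2 19 > Surgery/T1 18 > Burn/T1 13 > Onc/T2 12 > Burn/T2 10 > Surgery/T2 5.
Fill Onc T1 block (80 at 24) — 170 left.
Ortho/T1 (23): +30 — 140 left.
Fill Ortho T2 block (120 at 19) — 20 left.
Surgery/T1: +20 of 100 at 18; pool empty.
Total = 24×80 + 23×30 + 19×120 + 18×20 = 5250.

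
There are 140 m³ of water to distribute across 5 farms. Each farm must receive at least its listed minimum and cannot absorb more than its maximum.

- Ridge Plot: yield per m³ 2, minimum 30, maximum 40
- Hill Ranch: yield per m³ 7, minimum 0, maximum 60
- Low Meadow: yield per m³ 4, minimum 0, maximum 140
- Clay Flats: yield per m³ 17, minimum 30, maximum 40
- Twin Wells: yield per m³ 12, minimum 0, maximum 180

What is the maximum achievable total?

1580

Meeting every minimum uses 30+0+0+30+0 = 60 m³, leaving 80.
Order the farms by yield per m³: Clay Flats 17 > Twin Wells 12 > Hill Ranch 7 > Low Meadow 4 > Ridge Plot 2.
Clay Flats: +10 to 40 (cap) ; 70 left.
Only 70 left; Twin Wells takes them to reach 70.
Total = 2×30 + 17×40 + 12×70 = 1580.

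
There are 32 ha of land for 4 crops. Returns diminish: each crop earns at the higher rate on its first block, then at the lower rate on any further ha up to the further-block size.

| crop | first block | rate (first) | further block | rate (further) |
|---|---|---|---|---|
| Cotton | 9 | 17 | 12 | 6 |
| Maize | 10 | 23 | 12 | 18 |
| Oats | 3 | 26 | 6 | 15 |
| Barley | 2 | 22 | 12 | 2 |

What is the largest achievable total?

Rank every tier by rate: Oats/tier1 26 > Maize/tier1 23 > Barley/tier1 22 > Maize/tier2 18 > Cotton/tier1 17 > Oats/tier2 15 > Cotton/tier2 6 > Barley/tier2 2.
Oats tier1 at 26: fill all 3 ; 29 left.
Maize/tier1 (23): +10 ; 19 left.
Barley tier1 at 22: fill all 2 ; 17 left.
Maize/tier2 (18): +12 ; 5 left.
Cotton/tier1: +5 of 9 at 17; pool empty.
Total = 26×3 + 23×10 + 22×2 + 18×12 + 17×5 = 653.

653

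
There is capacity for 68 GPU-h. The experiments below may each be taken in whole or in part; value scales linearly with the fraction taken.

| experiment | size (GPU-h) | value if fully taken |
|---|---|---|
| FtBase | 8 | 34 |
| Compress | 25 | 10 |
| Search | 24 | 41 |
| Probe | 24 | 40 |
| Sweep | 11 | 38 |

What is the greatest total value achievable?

153.4

Rank by value-to-size ratio: FtBase 34/8≈4.25, Sweep 38/11≈3.45, Search 41/24≈1.71, Probe 40/24≈1.67, Compress 10/25≈0.4.
Take all of FtBase (8 GPU-h, value 34) ; 60 GPU-h left.
All 11 GPU-h of Sweep fit (value 38) ; 49 remain.
All 24 GPU-h of Search fit (value 41) ; 25 remain.
Probe: take in full, 24 GPU-h for value 40 ; 1 left.
Only 1 GPU-h remain; take 1/25 of Compress for value 10×1/25 = 0.4.
Total value = 153.4.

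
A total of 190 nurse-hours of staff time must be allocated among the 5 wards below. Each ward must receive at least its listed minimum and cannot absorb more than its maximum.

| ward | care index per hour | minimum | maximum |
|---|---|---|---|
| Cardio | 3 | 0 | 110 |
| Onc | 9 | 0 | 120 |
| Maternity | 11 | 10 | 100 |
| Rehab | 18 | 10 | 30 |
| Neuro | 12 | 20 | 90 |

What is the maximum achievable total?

2390

Meeting every minimum uses 0+0+10+10+20 = 40 nurse-hours, leaving 150.
Rank by care index per hour: Rehab 18 > Neuro 12 > Maternity 11 > Onc 9 > Cardio 3.
Rehab takes 20 more to reach its cap of 30 → 130 left.
Neuro: +70 to 90 (cap) → 60 left.
Maternity has room for 90 more but only 60 remain, so it gets 70.
Total = 11×70 + 18×30 + 12×90 = 2390.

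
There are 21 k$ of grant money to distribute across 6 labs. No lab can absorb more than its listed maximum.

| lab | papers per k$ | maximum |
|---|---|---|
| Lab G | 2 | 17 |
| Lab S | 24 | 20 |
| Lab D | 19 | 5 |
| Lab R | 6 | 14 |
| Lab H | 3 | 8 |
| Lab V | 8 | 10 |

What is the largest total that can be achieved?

Highest papers per k$ first: Lab S 24 > Lab D 19 > Lab V 8 > Lab R 6 > Lab H 3 > Lab G 2.
Give Lab S 20 to hit its cap of 20 — 1 left.
Only 1 left; Lab D takes them to reach 1.
Total = 24×20 + 19×1 = 499.

499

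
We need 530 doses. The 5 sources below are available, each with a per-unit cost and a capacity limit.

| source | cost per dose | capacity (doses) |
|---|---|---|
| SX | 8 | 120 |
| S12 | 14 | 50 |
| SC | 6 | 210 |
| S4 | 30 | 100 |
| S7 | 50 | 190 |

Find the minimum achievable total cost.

Cheapest first:
Take 210 from SC at 6 → need 320 more.
SX at 8: take all 120 doses → 200 still needed.
Take 50 from S12 at 14 → need 150 more.
S4 at 30: take all 100 doses → 50 still needed.
S7 at 50: take 50 of its 190 → requirement met.
Cost = 210×6 + 120×8 + 50×14 + 100×30 + 50×50 = 8420.

8420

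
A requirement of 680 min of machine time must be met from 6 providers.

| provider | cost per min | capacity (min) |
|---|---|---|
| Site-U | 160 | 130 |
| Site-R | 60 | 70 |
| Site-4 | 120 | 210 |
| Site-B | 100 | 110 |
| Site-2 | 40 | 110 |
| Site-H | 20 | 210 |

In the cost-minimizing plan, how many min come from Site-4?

180

Cheapest first:
Take 210 from Site-H at 20 ; need 470 more.
Site-2 at 40: take all 110 min ; 360 still needed.
Site-R (60): use full 70 ; 290 min to go.
Site-B (100): use full 110 ; 180 min to go.
Take 180 from Site-4 at 120 to finish.
Site-U: unused.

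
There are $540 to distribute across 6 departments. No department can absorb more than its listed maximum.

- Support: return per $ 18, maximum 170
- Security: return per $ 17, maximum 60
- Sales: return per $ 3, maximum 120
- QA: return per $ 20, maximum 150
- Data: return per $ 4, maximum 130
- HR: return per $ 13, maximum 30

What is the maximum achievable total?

7990

Highest return per $ first: QA 20 > Support 18 > Security 17 > HR 13 > Data 4 > Sales 3.
QA: +150 to 150 (cap) ; 390 left.
Give Support 170 to hit its cap of 170 ; 220 left.
Security takes 60 to reach its cap of 60 ; 160 left.
Give HR 30 to hit its cap of 30 ; 130 left.
Give Data 130 to hit its cap of 130 ; 0 left.
Total = 18×170 + 17×60 + 20×150 + 4×130 + 13×30 = 7990.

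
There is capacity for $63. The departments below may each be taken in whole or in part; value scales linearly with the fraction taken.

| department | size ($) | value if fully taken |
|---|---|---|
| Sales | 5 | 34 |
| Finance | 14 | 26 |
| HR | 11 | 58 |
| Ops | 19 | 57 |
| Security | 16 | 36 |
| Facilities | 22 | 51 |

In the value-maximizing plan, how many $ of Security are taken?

6

Rank by value-to-size ratio: Sales 34/5≈6.8, HR 58/11≈5.27, Ops 57/19≈3, Facilities 51/22≈2.32, Security 36/16≈2.25, Finance 26/14≈1.86.
Take all of Sales (5 $, value 34) ; 58 $ left.
All 11 $ of HR fit (value 58) ; 47 remain.
Ops: take in full, 19 $ for value 57 ; 28 left.
Take all of Facilities (22 $, value 51) ; 6 $ left.
6 $ left: a 6/16 share of Security gives 36×6/16 = 13.5.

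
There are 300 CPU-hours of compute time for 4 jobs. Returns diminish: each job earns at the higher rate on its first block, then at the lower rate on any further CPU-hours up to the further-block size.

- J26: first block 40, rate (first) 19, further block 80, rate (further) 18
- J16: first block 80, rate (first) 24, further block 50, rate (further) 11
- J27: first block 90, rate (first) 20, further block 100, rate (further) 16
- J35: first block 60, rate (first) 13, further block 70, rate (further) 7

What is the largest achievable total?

Treat each block as its own option and order by rate: J16/first 24 > J27/first 20 > J26/first 19 > J26/second 18 > J27/second 16 > J35/first 13 > J16/second 11 > J35/second 7.
J16/first (24): +80 → 220 left.
Fill J27 first block (90 at 20) → 130 left.
J26/first (19): +40 → 90 left.
J26 second at 18: fill all 80 → 10 left.
J27 second at 16: only 10 left, fill 10.
Total = 24×80 + 20×90 + 19×40 + 18×80 + 16×10 = 6080.

6080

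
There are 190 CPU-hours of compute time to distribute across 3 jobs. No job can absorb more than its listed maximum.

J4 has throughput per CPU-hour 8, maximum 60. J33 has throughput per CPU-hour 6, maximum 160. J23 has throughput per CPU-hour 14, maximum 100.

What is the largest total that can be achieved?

Order the jobs by throughput per CPU-hour: J23 14 > J4 8 > J33 6.
J23 takes 100 to reach its cap of 100 → 90 left.
Give J4 60 to hit its cap of 60 → 30 left.
Only 30 left; J33 takes them to reach 30.
Total = 8×60 + 6×30 + 14×100 = 2060.

2060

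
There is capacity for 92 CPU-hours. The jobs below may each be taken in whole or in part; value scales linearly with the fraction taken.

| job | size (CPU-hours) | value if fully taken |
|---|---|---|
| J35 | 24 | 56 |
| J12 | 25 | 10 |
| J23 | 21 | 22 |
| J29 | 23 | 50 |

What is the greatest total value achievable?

137.6

Sort by value density: J35 56/24≈2.33, J29 50/23≈2.17, J23 22/21≈1.05, J12 10/25≈0.4.
Take all of J35 (24 CPU-hours, value 56) ; 68 CPU-hours left.
J29: take in full, 23 CPU-hours for value 50 ; 45 left.
All 21 CPU-hours of J23 fit (value 22) ; 24 remain.
Only 24 CPU-hours remain; take 24/25 of J12 for value 10×24/25 = 9.6.
Total value = 137.6.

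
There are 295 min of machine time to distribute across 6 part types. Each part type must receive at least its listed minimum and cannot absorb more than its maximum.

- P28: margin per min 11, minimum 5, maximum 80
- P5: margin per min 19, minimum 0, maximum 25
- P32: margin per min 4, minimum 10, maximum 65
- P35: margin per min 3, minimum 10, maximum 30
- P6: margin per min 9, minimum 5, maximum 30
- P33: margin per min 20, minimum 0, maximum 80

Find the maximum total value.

3530

Meeting every minimum uses 5+0+10+10+5+0 = 30 min, leaving 265.
Highest margin per min first: P33 20 > P5 19 > P28 11 > P6 9 > P32 4 > P35 3.
Give P33 80 more to hit its cap of 80 → 185 left.
Give P5 25 more to hit its cap of 25 → 160 left.
Give P28 75 more to hit its cap of 80 → 85 left.
P6 takes 25 more to reach its cap of 30 → 60 left.
Give P32 55 more to hit its cap of 65 → 5 left.
P35 has room for 20 more but only 5 remain, so it gets 15.
Total = 11×80 + 19×25 + 4×65 + 3×15 + 9×30 + 20×80 = 3530.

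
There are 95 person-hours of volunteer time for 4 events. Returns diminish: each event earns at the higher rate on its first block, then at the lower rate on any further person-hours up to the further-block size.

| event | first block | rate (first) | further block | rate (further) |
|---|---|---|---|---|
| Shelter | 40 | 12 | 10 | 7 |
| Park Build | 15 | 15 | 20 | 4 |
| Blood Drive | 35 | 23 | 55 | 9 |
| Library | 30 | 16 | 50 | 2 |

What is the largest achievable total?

Treat each block as its own option and order by rate: Blood Drive/first 23 > Library/first 16 > Park Build/first 15 > Shelter/first 12 > Blood Drive/second 9 > Shelter/second 7 > Park Build/second 4 > Library/second 2.
Fill Blood Drive first block (35 at 23) → 60 left.
Library/first (16): +30 → 30 left.
Park Build first at 15: fill all 15 → 15 left.
Shelter first at 12: only 15 left, fill 15.
Total = 23×35 + 16×30 + 15×15 + 12×15 = 1690.

1690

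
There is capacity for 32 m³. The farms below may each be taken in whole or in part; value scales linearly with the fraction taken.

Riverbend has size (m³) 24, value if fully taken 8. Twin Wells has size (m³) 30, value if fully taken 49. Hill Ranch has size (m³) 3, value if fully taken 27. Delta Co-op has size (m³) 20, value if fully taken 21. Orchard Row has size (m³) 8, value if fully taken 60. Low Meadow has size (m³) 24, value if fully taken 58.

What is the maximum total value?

Best value per unit of size first: Hill Ranch 27/3≈9, Orchard Row 60/8≈7.5, Low Meadow 58/24≈2.42, Twin Wells 49/30≈1.63, Delta Co-op 21/20≈1.05, Riverbend 8/24≈0.333.
Take all of Hill Ranch (3 m³, value 27) → 29 m³ left.
Orchard Row: take in full, 8 m³ for value 60 → 21 left.
Fill the last 21 m³ with part of Low Meadow: 21/24 of it earns 50.75.
Total value = 137.75.

137.75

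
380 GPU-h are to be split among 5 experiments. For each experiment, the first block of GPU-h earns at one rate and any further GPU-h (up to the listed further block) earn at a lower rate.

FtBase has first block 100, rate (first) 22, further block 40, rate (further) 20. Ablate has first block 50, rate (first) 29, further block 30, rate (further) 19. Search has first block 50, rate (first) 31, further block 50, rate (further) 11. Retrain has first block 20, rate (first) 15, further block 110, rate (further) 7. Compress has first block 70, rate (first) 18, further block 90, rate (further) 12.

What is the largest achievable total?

Rank every tier by rate: Search/tier1 31 > Ablate/tier1 29 > FtBase/tier1 22 > FtBase/tier2 20 > Ablate/tier2 19 > Compress/tier1 18 > Retrain/tier1 15 > Compress/tier2 12 > Search/tier2 11 > Retrain/tier2 7.
Search tier1 at 31: fill all 50 → 330 left.
Fill Ablate tier1 block (50 at 29) → 280 left.
Fill FtBase tier1 block (100 at 22) → 180 left.
Fill FtBase tier2 block (40 at 20) → 140 left.
Fill Ablate tier2 block (30 at 19) → 110 left.
Compress/tier1 (18): +70 → 40 left.
Fill Retrain tier1 block (20 at 15) → 20 left.
20 remain; put them into Compress tier2 at 12.
Total = 31×50 + 29×50 + 22×100 + 20×40 + 19×30 + 18×70 + 15×20 + 12×20 = 8370.

8370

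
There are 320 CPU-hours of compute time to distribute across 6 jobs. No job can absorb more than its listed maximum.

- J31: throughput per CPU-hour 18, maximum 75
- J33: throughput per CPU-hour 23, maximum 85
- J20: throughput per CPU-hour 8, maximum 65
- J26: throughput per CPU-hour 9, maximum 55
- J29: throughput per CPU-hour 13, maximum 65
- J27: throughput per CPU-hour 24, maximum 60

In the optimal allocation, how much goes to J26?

Rank by throughput per CPU-hour: J27 24 > J33 23 > J31 18 > J29 13 > J26 9 > J20 8.
J27: +60 to 60 (cap) ; 260 left.
J33 takes 85 to reach its cap of 85 ; 175 left.
J31: +75 to 75 (cap) ; 100 left.
J29 takes 65 to reach its cap of 65 ; 35 left.
J26 has room for 55 but only 35 remain, so it gets 35.

35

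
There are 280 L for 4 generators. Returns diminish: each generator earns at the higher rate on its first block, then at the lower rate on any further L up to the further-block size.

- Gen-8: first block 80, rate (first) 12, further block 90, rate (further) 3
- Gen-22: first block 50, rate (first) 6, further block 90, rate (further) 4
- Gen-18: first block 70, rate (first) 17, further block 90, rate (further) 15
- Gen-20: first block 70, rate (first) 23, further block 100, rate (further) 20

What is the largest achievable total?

5400

Treat each block as its own option and order by rate: Gen-20/T1 23 > Gen-20/T2 20 > Gen-18/T1 17 > Gen-18/T2 15 > Gen-8/T1 12 > Gen-22/T1 6 > Gen-22/T2 4 > Gen-8/T2 3.
Gen-20/T1 (23): +70 — 210 left.
Gen-20 T2 at 20: fill all 100 — 110 left.
Gen-18 T1 at 17: fill all 70 — 40 left.
Gen-18 T2 at 15: only 40 left, fill 40.
Total = 23×70 + 20×100 + 17×70 + 15×40 = 5400.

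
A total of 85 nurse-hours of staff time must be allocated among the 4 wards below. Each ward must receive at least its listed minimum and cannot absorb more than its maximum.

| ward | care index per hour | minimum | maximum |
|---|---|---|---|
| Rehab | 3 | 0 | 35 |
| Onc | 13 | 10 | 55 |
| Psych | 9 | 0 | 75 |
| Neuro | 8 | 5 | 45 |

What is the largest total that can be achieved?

980

Meeting every minimum uses 0+10+0+5 = 15 nurse-hours, leaving 70.
Order the wards by care index per hour: Onc 13 > Psych 9 > Neuro 8 > Rehab 3.
Onc: +45 to 55 (cap) ; 25 left.
Psych has room for 75 more but only 25 remain, so it gets 25.
Total = 13×55 + 9×25 + 8×5 = 980.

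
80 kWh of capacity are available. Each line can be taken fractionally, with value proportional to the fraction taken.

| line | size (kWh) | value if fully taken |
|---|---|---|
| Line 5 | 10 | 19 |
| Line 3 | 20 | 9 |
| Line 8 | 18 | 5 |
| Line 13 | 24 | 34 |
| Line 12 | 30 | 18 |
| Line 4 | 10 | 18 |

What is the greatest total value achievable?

91.7

Sort by value density: Line 5 19/10≈1.9, Line 4 18/10≈1.8, Line 13 34/24≈1.42, Line 12 18/30≈0.6, Line 3 9/20≈0.45, Line 8 5/18≈0.278.
Line 5: take in full, 10 kWh for value 19 ; 70 left.
All 10 kWh of Line 4 fit (value 18) ; 60 remain.
Take all of Line 13 (24 kWh, value 34) ; 36 kWh left.
Line 12: take in full, 30 kWh for value 18 ; 6 left.
Only 6 kWh remain; take 6/20 of Line 3 for value 9×6/20 = 2.7.
Total value = 91.7.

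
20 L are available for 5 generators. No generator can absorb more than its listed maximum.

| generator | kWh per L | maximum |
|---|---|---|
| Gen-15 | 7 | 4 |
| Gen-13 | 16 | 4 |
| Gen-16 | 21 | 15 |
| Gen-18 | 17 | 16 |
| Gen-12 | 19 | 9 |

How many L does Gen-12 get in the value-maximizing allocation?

5

Order the generators by kWh per L: Gen-16 21 > Gen-12 19 > Gen-18 17 > Gen-13 16 > Gen-15 7.
Gen-16 takes 15 to reach its cap of 15 → 5 left.
Only 5 left; Gen-12 takes them to reach 5.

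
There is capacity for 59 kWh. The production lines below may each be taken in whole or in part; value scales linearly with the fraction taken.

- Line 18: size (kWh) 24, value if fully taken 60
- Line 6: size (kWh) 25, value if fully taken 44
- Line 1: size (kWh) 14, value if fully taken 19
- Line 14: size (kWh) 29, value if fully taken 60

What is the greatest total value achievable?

130.56

Rank by value-to-size ratio: Line 18 60/24≈2.5, Line 14 60/29≈2.07, Line 6 44/25≈1.76, Line 1 19/14≈1.36.
All 24 kWh of Line 18 fit (value 60) — 35 remain.
Take all of Line 14 (29 kWh, value 60) — 6 kWh left.
6 kWh left: a 6/25 share of Line 6 gives 44×6/25 = 10.56.
Total value = 130.56.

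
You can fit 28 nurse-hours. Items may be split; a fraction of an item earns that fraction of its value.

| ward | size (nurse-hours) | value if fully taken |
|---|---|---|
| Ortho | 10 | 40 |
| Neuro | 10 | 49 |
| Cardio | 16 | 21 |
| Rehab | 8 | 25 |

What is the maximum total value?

Rank by value-to-size ratio: Neuro 49/10≈4.9, Ortho 40/10≈4, Rehab 25/8≈3.12, Cardio 21/16≈1.31.
Neuro: take in full, 10 nurse-hours for value 49 ; 18 left.
Take all of Ortho (10 nurse-hours, value 40) ; 8 nurse-hours left.
Rehab: take in full, 8 nurse-hours for value 25 ; 0 left.
Total value = 114.

114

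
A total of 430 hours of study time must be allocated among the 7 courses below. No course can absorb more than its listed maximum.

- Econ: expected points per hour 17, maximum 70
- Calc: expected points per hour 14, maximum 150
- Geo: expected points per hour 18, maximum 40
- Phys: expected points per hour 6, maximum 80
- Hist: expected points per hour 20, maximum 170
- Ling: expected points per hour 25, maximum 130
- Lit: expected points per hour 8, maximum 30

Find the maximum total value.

8840

Highest expected points per hour first: Ling 25 > Hist 20 > Geo 18 > Econ 17 > Calc 14 > Lit 8 > Phys 6.
Ling takes 130 to reach its cap of 130 — 300 left.
Hist takes 170 to reach its cap of 170 — 130 left.
Give Geo 40 to hit its cap of 40 — 90 left.
Econ takes 70 to reach its cap of 70 — 20 left.
Only 20 left; Calc takes them to reach 20.
Total = 17×70 + 14×20 + 18×40 + 20×170 + 25×130 = 8840.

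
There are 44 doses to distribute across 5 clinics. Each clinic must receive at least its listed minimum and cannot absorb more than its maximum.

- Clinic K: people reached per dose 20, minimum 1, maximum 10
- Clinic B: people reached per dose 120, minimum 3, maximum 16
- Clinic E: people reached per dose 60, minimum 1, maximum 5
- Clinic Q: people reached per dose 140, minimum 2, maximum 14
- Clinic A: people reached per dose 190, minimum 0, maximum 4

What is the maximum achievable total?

5040

Meeting every minimum uses 1+3+1+2+0 = 7 doses, leaving 37.
Rank by people reached per dose: Clinic A 190 > Clinic Q 140 > Clinic B 120 > Clinic E 60 > Clinic K 20.
Give Clinic A 4 more to hit its cap of 4 ; 33 left.
Give Clinic Q 12 more to hit its cap of 14 ; 21 left.
Give Clinic B 13 more to hit its cap of 16 ; 8 left.
Give Clinic E 4 more to hit its cap of 5 ; 4 left.
Only 4 left; Clinic K takes them to reach 5.
Total = 20×5 + 120×16 + 60×5 + 140×14 + 190×4 = 5040.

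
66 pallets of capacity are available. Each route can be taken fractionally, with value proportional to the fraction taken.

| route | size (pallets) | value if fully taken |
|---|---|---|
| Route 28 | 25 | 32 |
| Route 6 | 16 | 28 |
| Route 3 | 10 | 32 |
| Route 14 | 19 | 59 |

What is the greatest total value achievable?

145.88

Sort by value density: Route 3 32/10≈3.2, Route 14 59/19≈3.11, Route 6 28/16≈1.75, Route 28 32/25≈1.28.
Take all of Route 3 (10 pallets, value 32) → 56 pallets left.
All 19 pallets of Route 14 fit (value 59) → 37 remain.
Take all of Route 6 (16 pallets, value 28) → 21 pallets left.
Only 21 pallets remain; take 21/25 of Route 28 for value 32×21/25 = 26.88.
Total value = 145.88.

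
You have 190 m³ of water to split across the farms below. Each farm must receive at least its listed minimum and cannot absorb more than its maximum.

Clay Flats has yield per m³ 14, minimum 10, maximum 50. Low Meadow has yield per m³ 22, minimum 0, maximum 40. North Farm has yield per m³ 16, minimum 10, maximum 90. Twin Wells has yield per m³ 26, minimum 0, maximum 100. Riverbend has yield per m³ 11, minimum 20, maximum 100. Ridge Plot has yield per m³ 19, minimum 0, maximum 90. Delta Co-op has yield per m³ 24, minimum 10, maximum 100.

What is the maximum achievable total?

Meeting every minimum uses 10+0+10+0+20+0+10 = 50 m³, leaving 140.
Order the farms by yield per m³: Twin Wells 26 > Delta Co-op 24 > Low Meadow 22 > Ridge Plot 19 > North Farm 16 > Clay Flats 14 > Riverbend 11.
Give Twin Wells 100 more to hit its cap of 100 — 40 left.
Delta Co-op: +40 (room for 90) → 50. Pool exhausted.
Total = 14×10 + 16×10 + 26×100 + 11×20 + 24×50 = 4320.

4320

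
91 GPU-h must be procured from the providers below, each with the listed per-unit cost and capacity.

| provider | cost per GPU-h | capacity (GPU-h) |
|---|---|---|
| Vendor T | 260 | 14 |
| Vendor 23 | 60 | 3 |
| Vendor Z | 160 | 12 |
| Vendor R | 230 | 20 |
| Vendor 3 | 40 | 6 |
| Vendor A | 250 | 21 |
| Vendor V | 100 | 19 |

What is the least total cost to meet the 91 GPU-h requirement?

16690

Cheapest first:
Vendor 3 at 40: take all 6 GPU-h ; 85 still needed.
Vendor 23 at 60: take all 3 GPU-h ; 82 still needed.
Vendor V (100): use full 19 ; 63 GPU-h to go.
Vendor Z at 160: take all 12 GPU-h ; 51 still needed.
Vendor R at 230: take all 20 GPU-h ; 31 still needed.
Vendor A (250): use full 21 ; 10 GPU-h to go.
Vendor T (260): take the remaining 10 ; done.
Cost = 6×40 + 3×60 + 19×100 + 12×160 + 20×230 + 21×250 + 10×260 = 16690.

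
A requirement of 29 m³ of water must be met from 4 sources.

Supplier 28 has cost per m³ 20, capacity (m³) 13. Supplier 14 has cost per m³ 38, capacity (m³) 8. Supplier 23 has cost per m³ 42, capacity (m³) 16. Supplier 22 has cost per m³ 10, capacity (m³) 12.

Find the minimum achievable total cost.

Fill from the cheapest source first.
Supplier 22 at 10: take all 12 m³ → 17 still needed.
Take 13 from Supplier 28 at 20 → need 4 more.
Supplier 14 at 38: take 4 of its 8 → requirement met.
Supplier 23: unused.
Cost = 12×10 + 13×20 + 4×38 = 532.

532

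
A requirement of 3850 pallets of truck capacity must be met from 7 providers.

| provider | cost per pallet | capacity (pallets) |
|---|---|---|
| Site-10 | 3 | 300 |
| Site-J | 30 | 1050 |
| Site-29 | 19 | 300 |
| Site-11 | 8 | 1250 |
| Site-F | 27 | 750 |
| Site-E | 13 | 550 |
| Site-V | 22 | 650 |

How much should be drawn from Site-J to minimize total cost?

50

Fill from the cheapest provider first.
Take 300 from Site-10 at 3 — need 3550 more.
Take 1250 from Site-11 at 8 — need 2300 more.
Site-E (13): use full 550 — 1750 pallets to go.
Take 300 from Site-29 at 19 — need 1450 more.
Site-V at 22: take all 650 pallets — 800 still needed.
Site-F (27): use full 750 — 50 pallets to go.
Site-J at 30: take 50 of its 1050 — requirement met.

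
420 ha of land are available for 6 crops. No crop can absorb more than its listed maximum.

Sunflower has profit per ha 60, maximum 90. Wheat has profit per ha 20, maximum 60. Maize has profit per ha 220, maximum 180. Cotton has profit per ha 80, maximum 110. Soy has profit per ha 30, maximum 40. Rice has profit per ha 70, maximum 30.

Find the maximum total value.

56200

Order the crops by profit per ha: Maize 220 > Cotton 80 > Rice 70 > Sunflower 60 > Soy 30 > Wheat 20.
Maize takes 180 to reach its cap of 180 — 240 left.
Give Cotton 110 to hit its cap of 110 — 130 left.
Rice takes 30 to reach its cap of 30 — 100 left.
Give Sunflower 90 to hit its cap of 90 — 10 left.
Soy: +10 (room for 40) → 10. Pool exhausted.
Total = 60×90 + 220×180 + 80×110 + 30×10 + 70×30 = 56200.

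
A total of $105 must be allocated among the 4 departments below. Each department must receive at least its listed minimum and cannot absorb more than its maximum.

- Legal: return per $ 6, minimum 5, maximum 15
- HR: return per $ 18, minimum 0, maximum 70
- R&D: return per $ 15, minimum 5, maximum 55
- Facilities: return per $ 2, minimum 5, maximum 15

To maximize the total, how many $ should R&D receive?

Meeting every minimum uses 5+0+5+5 = 15 $, leaving 90.
Order the departments by return per $: HR 18 > R&D 15 > Legal 6 > Facilities 2.
Give HR 70 more to hit its cap of 70 ; 20 left.
R&D: +20 (room for 50) → 25. Pool exhausted.

25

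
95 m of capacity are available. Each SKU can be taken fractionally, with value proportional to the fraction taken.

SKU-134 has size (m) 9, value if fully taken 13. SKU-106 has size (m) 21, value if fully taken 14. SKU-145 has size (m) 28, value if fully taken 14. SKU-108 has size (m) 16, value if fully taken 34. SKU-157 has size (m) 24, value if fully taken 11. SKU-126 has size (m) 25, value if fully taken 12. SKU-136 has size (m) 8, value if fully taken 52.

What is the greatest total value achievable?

Sort by value density: SKU-136 52/8≈6.5, SKU-108 34/16≈2.12, SKU-134 13/9≈1.44, SKU-106 14/21≈0.667, SKU-145 14/28≈0.5, SKU-126 12/25≈0.48, SKU-157 11/24≈0.458.
Take all of SKU-136 (8 m, value 52) — 87 m left.
Take all of SKU-108 (16 m, value 34) — 71 m left.
SKU-134: take in full, 9 m for value 13 — 62 left.
All 21 m of SKU-106 fit (value 14) — 41 remain.
All 28 m of SKU-145 fit (value 14) — 13 remain.
Fill the last 13 m with part of SKU-126: 13/25 of it earns 6.24.
Total value = 133.24.

133.24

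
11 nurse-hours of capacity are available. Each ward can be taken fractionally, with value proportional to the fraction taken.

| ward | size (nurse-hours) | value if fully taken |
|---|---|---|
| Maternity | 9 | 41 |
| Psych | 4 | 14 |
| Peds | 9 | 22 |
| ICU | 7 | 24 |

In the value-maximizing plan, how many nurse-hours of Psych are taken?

Rank by value-to-size ratio: Maternity 41/9≈4.56, Psych 14/4≈3.5, ICU 24/7≈3.43, Peds 22/9≈2.44.
Maternity: take in full, 9 nurse-hours for value 41 — 2 left.
Only 2 nurse-hours remain; take 2/4 of Psych for value 14×2/4 = 7.

2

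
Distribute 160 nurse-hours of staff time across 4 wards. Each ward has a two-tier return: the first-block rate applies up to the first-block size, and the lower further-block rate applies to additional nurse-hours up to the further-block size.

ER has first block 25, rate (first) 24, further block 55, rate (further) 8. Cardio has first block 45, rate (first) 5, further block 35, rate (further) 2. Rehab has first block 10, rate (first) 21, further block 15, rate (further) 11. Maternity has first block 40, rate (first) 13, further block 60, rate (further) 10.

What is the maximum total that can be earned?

Rank every tier by rate: ER/first 24 > Rehab/first 21 > Maternity/first 13 > Rehab/second 11 > Maternity/second 10 > ER/second 8 > Cardio/first 5 > Cardio/second 2.
Fill ER first block (25 at 24) — 135 left.
Rehab first at 21: fill all 10 — 125 left.
Maternity/first (13): +40 — 85 left.
Fill Rehab second block (15 at 11) — 70 left.
Maternity/second (10): +60 — 10 left.
10 remain; put them into ER second at 8.
Total = 24×25 + 21×10 + 13×40 + 11×15 + 10×60 + 8×10 = 2175.

2175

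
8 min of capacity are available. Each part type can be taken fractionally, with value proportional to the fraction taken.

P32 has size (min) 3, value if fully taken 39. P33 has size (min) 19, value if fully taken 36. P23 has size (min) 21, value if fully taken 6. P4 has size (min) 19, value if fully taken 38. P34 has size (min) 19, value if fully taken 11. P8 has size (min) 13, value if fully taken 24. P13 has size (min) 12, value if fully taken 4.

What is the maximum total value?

Rank by value-to-size ratio: P32 39/3≈13, P4 38/19≈2, P33 36/19≈1.89, P8 24/13≈1.85, P34 11/19≈0.579, P13 4/12≈0.333, P23 6/21≈0.286.
All 3 min of P32 fit (value 39) ; 5 remain.
5 min left: a 5/19 share of P4 gives 38×5/19 = 10.
Total value = 49.

49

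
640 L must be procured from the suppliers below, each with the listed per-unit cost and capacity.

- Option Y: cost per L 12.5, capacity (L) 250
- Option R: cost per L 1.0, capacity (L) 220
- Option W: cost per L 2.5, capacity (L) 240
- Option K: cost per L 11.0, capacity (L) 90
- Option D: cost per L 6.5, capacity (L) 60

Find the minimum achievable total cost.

2575

Fill from the cheapest supplier first.
Take 220 from Option R at 1.0 → need 420 more.
Option W (2.5): use full 240 → 180 L to go.
Option D (6.5): use full 60 → 120 L to go.
Option K (11.0): use full 90 → 30 L to go.
Take 30 from Option Y at 12.5 to finish.
Cost = 220×1.0 + 240×2.5 + 60×6.5 + 90×11.0 + 30×12.5 = 2575.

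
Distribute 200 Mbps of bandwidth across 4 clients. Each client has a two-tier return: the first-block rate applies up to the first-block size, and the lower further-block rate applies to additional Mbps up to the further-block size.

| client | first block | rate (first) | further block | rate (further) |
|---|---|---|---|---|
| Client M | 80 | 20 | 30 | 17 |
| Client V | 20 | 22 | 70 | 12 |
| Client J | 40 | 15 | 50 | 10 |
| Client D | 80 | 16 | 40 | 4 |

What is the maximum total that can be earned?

3670

Order all 8 blocks by rate: Client V/first 22 > Client M/first 20 > Client M/second 17 > Client D/first 16 > Client J/first 15 > Client V/second 12 > Client J/second 10 > Client D/second 4.
Client V/first (22): +20 ; 180 left.
Client M first at 20: fill all 80 ; 100 left.
Client M/second (17): +30 ; 70 left.
Client D first at 16: only 70 left, fill 70.
Total = 22×20 + 20×80 + 17×30 + 16×70 = 3670.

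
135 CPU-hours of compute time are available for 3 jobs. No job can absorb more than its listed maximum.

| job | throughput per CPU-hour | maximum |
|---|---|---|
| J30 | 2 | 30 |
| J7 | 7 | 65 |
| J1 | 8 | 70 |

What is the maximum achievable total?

Highest throughput per CPU-hour first: J1 8 > J7 7 > J30 2.
J1: +70 to 70 (cap) → 65 left.
J7: +65 to 65 (cap) → 0 left.
Total = 7×65 + 8×70 = 1015.

1015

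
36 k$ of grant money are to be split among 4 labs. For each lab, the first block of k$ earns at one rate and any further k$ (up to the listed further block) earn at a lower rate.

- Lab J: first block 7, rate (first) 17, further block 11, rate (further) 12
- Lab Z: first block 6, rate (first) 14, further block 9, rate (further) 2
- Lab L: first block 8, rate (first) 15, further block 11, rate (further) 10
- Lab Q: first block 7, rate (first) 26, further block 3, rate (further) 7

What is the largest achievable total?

601

Treat each block as its own option and order by rate: Lab Q/T1 26 > Lab J/T1 17 > Lab L/T1 15 > Lab Z/T1 14 > Lab J/T2 12 > Lab L/T2 10 > Lab Q/T2 7 > Lab Z/T2 2.
Lab Q T1 at 26: fill all 7 — 29 left.
Lab J/T1 (17): +7 — 22 left.
Lab L T1 at 15: fill all 8 — 14 left.
Lab Z/T1 (14): +6 — 8 left.
Lab J T2 at 12: only 8 left, fill 8.
Total = 26×7 + 17×7 + 15×8 + 14×6 + 12×8 = 601.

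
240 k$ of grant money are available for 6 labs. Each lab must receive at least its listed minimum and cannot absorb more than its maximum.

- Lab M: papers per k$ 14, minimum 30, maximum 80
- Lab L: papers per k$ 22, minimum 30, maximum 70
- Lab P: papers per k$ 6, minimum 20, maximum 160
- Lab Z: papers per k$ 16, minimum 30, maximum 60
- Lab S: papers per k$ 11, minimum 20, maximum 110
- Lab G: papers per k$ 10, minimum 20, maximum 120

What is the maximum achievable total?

Meeting every minimum uses 30+30+20+30+20+20 = 150 k$, leaving 90.
Order the labs by papers per k$: Lab L 22 > Lab Z 16 > Lab M 14 > Lab S 11 > Lab G 10 > Lab P 6.
Lab L: +40 to 70 (cap) — 50 left.
Give Lab Z 30 more to hit its cap of 60 — 20 left.
Lab M has room for 50 more but only 20 remain, so it gets 50.
Total = 14×50 + 22×70 + 6×20 + 16×60 + 11×20 + 10×20 = 3740.

3740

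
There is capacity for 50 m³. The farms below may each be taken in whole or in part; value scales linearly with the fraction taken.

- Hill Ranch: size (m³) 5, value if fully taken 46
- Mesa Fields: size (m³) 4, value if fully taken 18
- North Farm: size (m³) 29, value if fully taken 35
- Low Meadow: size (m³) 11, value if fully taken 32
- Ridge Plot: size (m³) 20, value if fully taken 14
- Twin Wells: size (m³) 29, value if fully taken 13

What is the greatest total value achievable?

Best value per unit of size first: Hill Ranch 46/5≈9.2, Mesa Fields 18/4≈4.5, Low Meadow 32/11≈2.91, North Farm 35/29≈1.21, Ridge Plot 14/20≈0.7, Twin Wells 13/29≈0.448.
Hill Ranch: take in full, 5 m³ for value 46 — 45 left.
Take all of Mesa Fields (4 m³, value 18) — 41 m³ left.
All 11 m³ of Low Meadow fit (value 32) — 30 remain.
All 29 m³ of North Farm fit (value 35) — 1 remain.
Fill the last 1 m³ with part of Ridge Plot: 1/20 of it earns 0.7.
Total value = 131.7.

131.7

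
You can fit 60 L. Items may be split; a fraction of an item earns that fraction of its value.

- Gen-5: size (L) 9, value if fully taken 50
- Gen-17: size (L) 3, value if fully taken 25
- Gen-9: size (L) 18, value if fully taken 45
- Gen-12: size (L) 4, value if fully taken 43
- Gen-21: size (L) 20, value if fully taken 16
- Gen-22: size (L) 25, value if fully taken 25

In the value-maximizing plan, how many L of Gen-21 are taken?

Sort by value density: Gen-12 43/4≈10.8, Gen-17 25/3≈8.33, Gen-5 50/9≈5.56, Gen-9 45/18≈2.5, Gen-22 25/25≈1, Gen-21 16/20≈0.8.
All 4 L of Gen-12 fit (value 43) — 56 remain.
Gen-17: take in full, 3 L for value 25 — 53 left.
All 9 L of Gen-5 fit (value 50) — 44 remain.
All 18 L of Gen-9 fit (value 45) — 26 remain.
Gen-22: take in full, 25 L for value 25 — 1 left.
Only 1 L remain; take 1/20 of Gen-21 for value 16×1/20 = 0.8.

1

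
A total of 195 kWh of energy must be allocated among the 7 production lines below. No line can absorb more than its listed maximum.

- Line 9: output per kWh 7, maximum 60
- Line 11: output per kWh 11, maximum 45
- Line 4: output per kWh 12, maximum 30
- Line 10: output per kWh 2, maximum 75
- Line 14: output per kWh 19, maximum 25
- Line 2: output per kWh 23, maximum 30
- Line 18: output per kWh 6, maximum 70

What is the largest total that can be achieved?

Order the production lines by output per kWh: Line 2 23 > Line 14 19 > Line 4 12 > Line 11 11 > Line 9 7 > Line 18 6 > Line 10 2.
Give Line 2 30 to hit its cap of 30 — 165 left.
Give Line 14 25 to hit its cap of 25 — 140 left.
Line 4 takes 30 to reach its cap of 30 — 110 left.
Give Line 11 45 to hit its cap of 45 — 65 left.
Line 9 takes 60 to reach its cap of 60 — 5 left.
Line 18 has room for 70 but only 5 remain, so it gets 5.
Total = 7×60 + 11×45 + 12×30 + 19×25 + 23×30 + 6×5 = 2470.

2470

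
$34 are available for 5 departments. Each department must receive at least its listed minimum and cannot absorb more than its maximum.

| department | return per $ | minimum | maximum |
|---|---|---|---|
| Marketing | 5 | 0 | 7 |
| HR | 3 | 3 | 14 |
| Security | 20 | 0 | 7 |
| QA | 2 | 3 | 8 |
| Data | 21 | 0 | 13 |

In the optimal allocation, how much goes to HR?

4

Meeting every minimum uses 0+3+0+3+0 = 6 $, leaving 28.
Rank by return per $: Data 21 > Security 20 > Marketing 5 > HR 3 > QA 2.
Give Data 13 more to hit its cap of 13 — 15 left.
Security takes 7 more to reach its cap of 7 — 8 left.
Give Marketing 7 more to hit its cap of 7 — 1 left.
HR has room for 11 more but only 1 remain, so it gets 4.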